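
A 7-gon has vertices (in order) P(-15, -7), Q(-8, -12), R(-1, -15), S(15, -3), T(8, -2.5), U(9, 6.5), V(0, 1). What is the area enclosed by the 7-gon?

272.5

Apply Gauss's area formula: 2A = Σ (x_i·y_{i+1} − x_{i+1}·y_i), indices taken mod 7.
Σ = (124) + (108) + (228) + (-13.5) + (74.5) + (9) + (15) = 545
Area = |Σ|/2 = 272.5.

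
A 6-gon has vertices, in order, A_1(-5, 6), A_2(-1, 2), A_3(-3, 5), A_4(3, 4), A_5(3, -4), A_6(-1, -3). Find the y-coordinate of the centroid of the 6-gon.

Apply the shoelace formula. First the cross-terms c_i = x_i·y_{i+1} − x_{i+1}·y_i:
  -4, 1, -27, -24, -13, -21  ⇒  2A = -88, A = -44.
Then Σ (y_i + y_{i+1})·c_i = -240, so ȳ = -240 / (6·(-44)) = 10/11.

10/11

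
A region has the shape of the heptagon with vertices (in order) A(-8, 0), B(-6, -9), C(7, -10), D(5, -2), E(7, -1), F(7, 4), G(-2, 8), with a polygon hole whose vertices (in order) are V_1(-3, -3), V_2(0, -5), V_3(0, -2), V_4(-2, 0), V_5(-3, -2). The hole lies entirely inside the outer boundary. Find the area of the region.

Outer boundary:
Σ = (72) + (123) + (36) + (9) + (35) + (64) + (64) = 403
Area = |Σ|/2 = 201.5.
Hole:
Apply the shoelace (surveyor's) formula: 2A = Σ (x_i·y_{i+1} − x_{i+1}·y_i), indices taken mod 5.
V_1→V_2: (-3)(-5) − (0)(-3) = 15
V_2→V_3: (0)(-2) − (0)(-5) = 0
V_3→V_4: (0)(0) − (-2)(-2) = -4
V_4→V_5: (-2)(-2) − (-3)(0) = 4
V_5→V_1: (-3)(-3) − (-3)(-2) = 3
Σ = 18
Area = |Σ|/2 = 9.
Net area = 201.5 − 9 = 192.5.

192.5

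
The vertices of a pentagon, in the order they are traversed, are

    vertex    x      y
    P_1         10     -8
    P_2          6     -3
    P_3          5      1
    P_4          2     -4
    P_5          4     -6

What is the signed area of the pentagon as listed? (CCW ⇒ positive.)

Apply the shoelace formula: 2A = Σ (x_i·y_{i+1} − x_{i+1}·y_i), indices taken mod 5.
Cross-terms: 18, 21, -22, 4, 28  ⇒  Σ = 49
Signed area = Σ/2 = 24.5 (positive ⇒ counter-clockwise traversal).

24.5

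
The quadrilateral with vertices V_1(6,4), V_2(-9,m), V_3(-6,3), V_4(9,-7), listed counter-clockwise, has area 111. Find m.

10

The doubled signed area Σ (x_i y_{i+1} − x_{i+1} y_i) is linear in m.
With m=0 it equals 102; the coefficient of m is 12 (from the two edges through V_2).
So 12·m + 102 = 2·111 = 222 ⇒ m = 10.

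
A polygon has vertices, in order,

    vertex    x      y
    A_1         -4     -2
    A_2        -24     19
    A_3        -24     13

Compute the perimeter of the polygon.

60

|A_1A_2| = √((-20)² + (21)²) = √841 = 29
|A_2A_3| = √((0)² + (-6)²) = √36 = 6
|A_3A_1| = √((20)² + (-15)²) = √625 = 25
Perimeter = 29 + 6 + 25 = 60.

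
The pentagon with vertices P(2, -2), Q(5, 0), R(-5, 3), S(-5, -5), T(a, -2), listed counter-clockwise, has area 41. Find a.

1

Write out the shoelace sum; only the two edges meeting at T involve a:
2·Area = [((-5)·(-2) − a·(-5)) + (a·(-2) − 2·(-2))] + 65
       = 3·a + 79 = 82
⇒ a = 1.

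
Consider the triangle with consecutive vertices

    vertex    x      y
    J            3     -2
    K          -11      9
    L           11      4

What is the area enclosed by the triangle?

Apply the shoelace (surveyor's) formula: 2A = Σ (x_i·y_{i+1} − x_{i+1}·y_i), indices taken mod 3.
Cross-terms: 5, -143, -34  ⇒  Σ = -172
Area = |Σ|/2 = 86.

86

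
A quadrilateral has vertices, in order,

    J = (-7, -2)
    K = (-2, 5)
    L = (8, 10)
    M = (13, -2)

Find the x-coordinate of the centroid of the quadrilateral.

Apply the surveyor's formula. First the cross-terms c_i = x_i·y_{i+1} − x_{i+1}·y_i:
  -39, -60, -146, -40  ⇒  2A = -285, A = -142.5.
Then Σ (x_i + x_{i+1})·c_i = -3315, so x̄ = -3315 / (6·(-142.5)) = 221/57.

221/57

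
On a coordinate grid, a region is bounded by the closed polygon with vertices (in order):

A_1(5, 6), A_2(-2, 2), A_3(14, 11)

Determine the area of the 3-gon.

0.5

Apply the shoelace formula: 2A = Σ (x_i·y_{i+1} − x_{i+1}·y_i), indices taken mod 3.
Cross-terms: 22, -50, 29  ⇒  Σ = 1
Area = |Σ|/2 = 0.5.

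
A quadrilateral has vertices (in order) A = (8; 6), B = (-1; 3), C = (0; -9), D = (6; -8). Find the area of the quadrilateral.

Σ = (30) + (9) + (54) + (100) = 193
Area = |Σ|/2 = 96.5.

96.5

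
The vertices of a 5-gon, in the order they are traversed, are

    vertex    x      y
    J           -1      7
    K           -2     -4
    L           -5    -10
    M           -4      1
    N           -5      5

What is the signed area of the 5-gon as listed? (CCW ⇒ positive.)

Apply the surveyor's formula: 2A = Σ (x_i·y_{i+1} − x_{i+1}·y_i), indices taken mod 5.
Cross-terms: 18, 0, -45, -15, -30  ⇒  Σ = -72
Signed area = Σ/2 = -36 (negative ⇒ clockwise traversal).

-36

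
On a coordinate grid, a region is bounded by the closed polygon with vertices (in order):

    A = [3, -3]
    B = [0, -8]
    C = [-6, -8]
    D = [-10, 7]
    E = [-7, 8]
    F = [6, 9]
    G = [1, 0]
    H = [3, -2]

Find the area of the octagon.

Σ = (-24) + (-48) + (-122) + (-31) + (-111) + (-9) + (-2) + (-3) = -350
Area = |Σ|/2 = 175.

175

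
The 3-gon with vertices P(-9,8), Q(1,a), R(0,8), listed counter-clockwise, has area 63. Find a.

The doubled signed area Σ (x_i y_{i+1} − x_{i+1} y_i) is linear in a.
With a=0 it equals 72; the coefficient of a is -9 (from the two edges through Q).
So -9·a + 72 = 2·63 = 126 ⇒ a = -6.

-6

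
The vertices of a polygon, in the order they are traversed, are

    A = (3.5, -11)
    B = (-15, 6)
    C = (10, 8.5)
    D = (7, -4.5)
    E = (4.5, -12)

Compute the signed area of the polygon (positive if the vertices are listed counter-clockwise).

-253.625

Apply the surveyor's formula: 2A = Σ (x_i·y_{i+1} − x_{i+1}·y_i), indices taken mod 5.
Σ = (-144) + (-187.5) + (-104.5) + (-63.75) + (-7.5) = -507.25
Signed area = Σ/2 = -253.625 (negative ⇒ clockwise traversal).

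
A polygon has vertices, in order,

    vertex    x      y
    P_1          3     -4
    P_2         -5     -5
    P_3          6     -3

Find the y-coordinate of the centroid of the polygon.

Apply Gauss's area formula. First the cross-terms c_i = x_i·y_{i+1} − x_{i+1}·y_i:
  -35, 45, -15  ⇒  2A = -5, A = -2.5.
Then Σ (y_i + y_{i+1})·c_i = 60, so ȳ = 60 / (6·(-2.5)) = -4.

-4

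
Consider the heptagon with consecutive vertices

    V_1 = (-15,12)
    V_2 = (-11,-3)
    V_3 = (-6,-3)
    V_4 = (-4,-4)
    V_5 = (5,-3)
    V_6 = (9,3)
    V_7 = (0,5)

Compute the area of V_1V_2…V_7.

199

Apply the shoelace (surveyor's) formula: 2A = Σ (x_i·y_{i+1} − x_{i+1}·y_i), indices taken mod 7.
Cross-terms: 177, 15, 12, 32, 42, 45, 75  ⇒  Σ = 398
Area = |Σ|/2 = 199.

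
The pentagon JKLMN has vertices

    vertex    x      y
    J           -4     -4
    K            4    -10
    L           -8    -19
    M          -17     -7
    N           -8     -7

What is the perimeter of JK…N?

|JK| = √((8)² + (-6)²) = √100 = 10
|KL| = √((-12)² + (-9)²) = √225 = 15
|LM| = √((-9)² + (12)²) = √225 = 15
|MN| = √((9)² + (0)²) = √81 = 9
|NJ| = √((4)² + (3)²) = √25 = 5
Perimeter = 10 + 15 + 15 + 9 + 5 = 54.

54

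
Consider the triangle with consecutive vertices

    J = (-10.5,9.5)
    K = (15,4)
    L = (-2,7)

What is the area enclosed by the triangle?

8.5

Σ = (-184.5) + (113) + (54.5) = -17
Area = |Σ|/2 = 8.5.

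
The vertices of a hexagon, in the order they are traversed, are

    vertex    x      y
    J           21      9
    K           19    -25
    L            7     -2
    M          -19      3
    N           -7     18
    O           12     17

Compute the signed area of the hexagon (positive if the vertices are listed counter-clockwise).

Σ = (-696) + (137) + (-17) + (-321) + (-335) + (-249) = -1481
Signed area = Σ/2 = -740.5 (negative ⇒ clockwise traversal).

-740.5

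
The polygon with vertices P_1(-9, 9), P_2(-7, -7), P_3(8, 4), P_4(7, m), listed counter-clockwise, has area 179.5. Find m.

The doubled signed area Σ (x_i y_{i+1} − x_{i+1} y_i) is linear in m.
With m=0 it equals 189; the coefficient of m is 17 (from the two edges through P_4).
So 17·m + 189 = 2·179.5 = 359 ⇒ m = 10.

10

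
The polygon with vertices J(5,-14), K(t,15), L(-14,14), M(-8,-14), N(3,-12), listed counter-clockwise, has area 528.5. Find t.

The doubled signed area Σ (x_i y_{i+1} − x_{i+1} y_i) is linear in t.
With t=0 it equals 749; the coefficient of t is 28 (from the two edges through K).
So 28·t + 749 = 2·528.5 = 1057 ⇒ t = 11.

11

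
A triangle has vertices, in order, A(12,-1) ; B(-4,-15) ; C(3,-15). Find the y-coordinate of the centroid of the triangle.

-31/3

Apply the shoelace (surveyor's) formula. First the cross-terms c_i = x_i·y_{i+1} − x_{i+1}·y_i:
  -184, 105, 177  ⇒  2A = 98, A = 49.
Then Σ (y_i + y_{i+1})·c_i = -3038, so ȳ = -3038 / (6·49) = -31/3.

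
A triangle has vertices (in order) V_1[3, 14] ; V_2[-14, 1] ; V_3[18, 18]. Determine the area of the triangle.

Apply the shoelace formula: 2A = Σ (x_i·y_{i+1} − x_{i+1}·y_i), indices taken mod 3.
Σ = (199) + (-270) + (198) = 127
Area = |Σ|/2 = 63.5.

63.5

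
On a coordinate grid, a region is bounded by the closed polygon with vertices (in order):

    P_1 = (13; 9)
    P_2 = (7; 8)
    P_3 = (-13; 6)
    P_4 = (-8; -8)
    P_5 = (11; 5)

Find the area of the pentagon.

210.5

Cross-terms: 41, 146, 152, 48, 34  ⇒  Σ = 421
Area = |Σ|/2 = 210.5.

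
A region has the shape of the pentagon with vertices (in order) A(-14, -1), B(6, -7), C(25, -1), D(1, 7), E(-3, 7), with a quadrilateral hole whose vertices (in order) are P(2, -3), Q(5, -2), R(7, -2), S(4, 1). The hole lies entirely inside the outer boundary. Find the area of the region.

Outer boundary:
Apply the surveyor's formula: 2A = Σ (x_i·y_{i+1} − x_{i+1}·y_i), indices taken mod 5.
Cross-terms: 104, 169, 176, 28, 101  ⇒  Σ = 578
Area = |Σ|/2 = 289.
Hole:
Σ = (11) + (4) + (15) + (-14) = 16
Area = |Σ|/2 = 8.
Net area = 289 − 8 = 281.

281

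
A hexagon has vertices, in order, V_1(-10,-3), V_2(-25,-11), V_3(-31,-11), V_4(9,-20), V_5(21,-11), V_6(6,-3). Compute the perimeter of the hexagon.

112

|V_1V_2| = √((-15)² + (-8)²) = √289 = 17
|V_2V_3| = √((-6)² + (0)²) = √36 = 6
|V_3V_4| = √((40)² + (-9)²) = √1681 = 41
|V_4V_5| = √((12)² + (9)²) = √225 = 15
|V_5V_6| = √((-15)² + (8)²) = √289 = 17
|V_6V_1| = √((-16)² + (0)²) = √256 = 16
Perimeter = 17 + 6 + 41 + 15 + 17 + 16 = 112.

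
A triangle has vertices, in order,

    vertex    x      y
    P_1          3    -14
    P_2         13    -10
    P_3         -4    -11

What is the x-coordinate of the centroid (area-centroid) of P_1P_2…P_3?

Apply Gauss's area formula. First the cross-terms c_i = x_i·y_{i+1} − x_{i+1}·y_i:
  152, -183, 89  ⇒  2A = 58, A = 29.
Then Σ (x_i + x_{i+1})·c_i = 696, so x̄ = 696 / (6·29) = 4.

4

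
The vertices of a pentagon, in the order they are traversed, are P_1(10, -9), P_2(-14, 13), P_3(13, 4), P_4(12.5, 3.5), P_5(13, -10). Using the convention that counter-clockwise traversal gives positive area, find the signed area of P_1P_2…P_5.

-206.5

Cross-terms: 4, -225, -4.5, -170.5, -17  ⇒  Σ = -413
Signed area = Σ/2 = -206.5 (negative ⇒ clockwise traversal).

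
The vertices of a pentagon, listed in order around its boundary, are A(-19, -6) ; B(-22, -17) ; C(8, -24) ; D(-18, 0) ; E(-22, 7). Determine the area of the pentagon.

Apply the surveyor's formula: 2A = Σ (x_i·y_{i+1} − x_{i+1}·y_i), indices taken mod 5.
Σ = (191) + (664) + (-432) + (-126) + (265) = 562
Area = |Σ|/2 = 281.

281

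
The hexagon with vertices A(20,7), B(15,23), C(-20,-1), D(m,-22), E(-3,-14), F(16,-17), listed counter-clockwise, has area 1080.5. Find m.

The doubled signed area Σ (x_i y_{i+1} − x_{i+1} y_i) is linear in m.
With m=0 it equals 1901; the coefficient of m is -13 (from the two edges through D).
So -13·m + 1901 = 2·1080.5 = 2161 ⇒ m = -20.

-20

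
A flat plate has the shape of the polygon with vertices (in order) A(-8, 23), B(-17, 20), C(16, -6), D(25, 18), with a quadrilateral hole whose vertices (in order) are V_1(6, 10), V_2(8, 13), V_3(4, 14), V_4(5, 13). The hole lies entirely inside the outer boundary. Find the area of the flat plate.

579

Outer boundary:
Apply the shoelace (surveyor's) formula: 2A = Σ (x_i·y_{i+1} − x_{i+1}·y_i), indices taken mod 4.
Σ = (231) + (-218) + (438) + (719) = 1170
Area = |Σ|/2 = 585.
Hole:
V_1→V_2: (6)(13) − (8)(10) = -2
V_2→V_3: (8)(14) − (4)(13) = 60
V_3→V_4: (4)(13) − (5)(14) = -18
V_4→V_1: (5)(10) − (6)(13) = -28
Σ = 12
Area = |Σ|/2 = 6.
Net area = 585 − 6 = 579.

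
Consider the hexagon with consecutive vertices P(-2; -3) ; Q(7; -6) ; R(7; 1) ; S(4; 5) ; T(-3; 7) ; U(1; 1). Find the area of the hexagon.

Apply the surveyor's formula: 2A = Σ (x_i·y_{i+1} − x_{i+1}·y_i), indices taken mod 6.
Σ = (33) + (49) + (31) + (43) + (-10) + (-1) = 145
Area = |Σ|/2 = 72.5.

72.5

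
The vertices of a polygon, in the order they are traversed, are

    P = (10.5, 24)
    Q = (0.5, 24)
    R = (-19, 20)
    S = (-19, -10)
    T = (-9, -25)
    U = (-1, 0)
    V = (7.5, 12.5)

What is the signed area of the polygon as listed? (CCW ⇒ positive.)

Apply the surveyor's formula: 2A = Σ (x_i·y_{i+1} − x_{i+1}·y_i), indices taken mod 7.
Σ = (240) + (466) + (570) + (385) + (-25) + (-12.5) + (48.75) = 1672.25
Signed area = Σ/2 = 836.125 (positive ⇒ counter-clockwise traversal).

836.125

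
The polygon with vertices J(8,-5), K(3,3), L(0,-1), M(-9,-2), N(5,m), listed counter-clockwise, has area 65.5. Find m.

-7

The doubled signed area Σ (x_i y_{i+1} − x_{i+1} y_i) is linear in m.
With m=0 it equals 12; the coefficient of m is -17 (from the two edges through N).
So -17·m + 12 = 2·65.5 = 131 ⇒ m = -7.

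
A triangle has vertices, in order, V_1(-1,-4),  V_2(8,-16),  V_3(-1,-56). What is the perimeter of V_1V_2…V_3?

108

|V_1V_2| = √((9)² + (-12)²) = √225 = 15
|V_2V_3| = √((-9)² + (-40)²) = √1681 = 41
|V_3V_1| = √((0)² + (52)²) = √2704 = 52
Perimeter = 15 + 41 + 52 = 108.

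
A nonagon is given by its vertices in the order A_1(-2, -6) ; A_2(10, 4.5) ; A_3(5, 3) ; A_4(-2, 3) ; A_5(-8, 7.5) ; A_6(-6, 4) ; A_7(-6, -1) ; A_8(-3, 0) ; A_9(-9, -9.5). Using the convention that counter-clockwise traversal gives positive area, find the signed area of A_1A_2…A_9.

Σ = (51) + (7.5) + (21) + (9) + (13) + (30) + (-3) + (28.5) + (35) = 192
Signed area = Σ/2 = 96 (positive ⇒ counter-clockwise traversal).

96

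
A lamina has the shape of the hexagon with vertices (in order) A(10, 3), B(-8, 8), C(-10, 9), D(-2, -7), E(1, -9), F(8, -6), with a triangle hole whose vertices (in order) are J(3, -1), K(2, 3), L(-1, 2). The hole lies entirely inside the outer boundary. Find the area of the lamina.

Outer boundary:
Apply the shoelace (surveyor's) formula: 2A = Σ (x_i·y_{i+1} − x_{i+1}·y_i), indices taken mod 6.
Σ = (104) + (8) + (88) + (25) + (66) + (84) = 375
Area = |Σ|/2 = 187.5.
Hole:
Σ = (11) + (7) + (-5) = 13
Area = |Σ|/2 = 6.5.
Net area = 187.5 − 6.5 = 181.

181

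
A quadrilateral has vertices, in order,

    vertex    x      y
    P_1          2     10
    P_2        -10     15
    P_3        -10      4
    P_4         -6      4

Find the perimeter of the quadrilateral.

38

|P_1P_2| = √((-12)² + (5)²) = √169 = 13
|P_2P_3| = √((0)² + (-11)²) = √121 = 11
|P_3P_4| = √((4)² + (0)²) = √16 = 4
|P_4P_1| = √((8)² + (6)²) = √100 = 10
Perimeter = 13 + 11 + 4 + 10 = 38.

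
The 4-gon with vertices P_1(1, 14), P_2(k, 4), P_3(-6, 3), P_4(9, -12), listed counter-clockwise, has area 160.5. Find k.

-10

Write out the shoelace sum; only the two edges meeting at P_2 involve k:
2·Area = [(1·4 − k·14) + (k·3 − (-6)·4)] + 183
       = -11·k + 211 = 321
⇒ k = -10.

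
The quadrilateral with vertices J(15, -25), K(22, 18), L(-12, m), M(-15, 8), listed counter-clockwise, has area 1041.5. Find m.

The doubled signed area Σ (x_i y_{i+1} − x_{i+1} y_i) is linear in m.
With m=0 it equals 1195; the coefficient of m is 37 (from the two edges through L).
So 37·m + 1195 = 2·1041.5 = 2083 ⇒ m = 24.

24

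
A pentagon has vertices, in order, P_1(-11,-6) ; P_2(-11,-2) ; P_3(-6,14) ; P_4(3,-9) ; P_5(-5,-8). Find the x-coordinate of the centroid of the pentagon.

Apply the shoelace formula. First the cross-terms c_i = x_i·y_{i+1} − x_{i+1}·y_i:
  -44, -166, 12, -69, -58  ⇒  2A = -325, A = -162.5.
Then Σ (x_i + x_{i+1})·c_i = 4820, so x̄ = 4820 / (6·(-162.5)) = -964/195.

-964/195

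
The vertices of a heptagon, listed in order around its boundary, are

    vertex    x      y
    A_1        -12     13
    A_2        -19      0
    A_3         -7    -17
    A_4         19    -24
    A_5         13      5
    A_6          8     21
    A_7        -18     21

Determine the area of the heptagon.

Σ = (247) + (323) + (491) + (407) + (233) + (546) + (18) = 2265
Area = |Σ|/2 = 1132.5.

1132.5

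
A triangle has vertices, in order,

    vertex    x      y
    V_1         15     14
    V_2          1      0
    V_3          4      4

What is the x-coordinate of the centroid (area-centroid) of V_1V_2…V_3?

20/3

Apply the surveyor's formula. First the cross-terms c_i = x_i·y_{i+1} − x_{i+1}·y_i:
  -14, 4, -4  ⇒  2A = -14, A = -7.
Then Σ (x_i + x_{i+1})·c_i = -280, so x̄ = -280 / (6·(-7)) = 20/3.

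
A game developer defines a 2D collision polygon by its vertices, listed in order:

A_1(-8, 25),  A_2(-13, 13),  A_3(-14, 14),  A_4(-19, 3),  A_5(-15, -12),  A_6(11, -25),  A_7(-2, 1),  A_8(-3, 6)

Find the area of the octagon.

575

Cross-terms: 221, 0, 224, 273, 507, -39, -9, -27  ⇒  Σ = 1150
Area = |Σ|/2 = 575.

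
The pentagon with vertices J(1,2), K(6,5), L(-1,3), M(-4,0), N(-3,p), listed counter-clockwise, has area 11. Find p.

0

The doubled signed area Σ (x_i y_{i+1} − x_{i+1} y_i) is linear in p.
With p=0 it equals 22; the coefficient of p is -5 (from the two edges through N).
So -5·p + 22 = 2·11 = 22 ⇒ p = 0.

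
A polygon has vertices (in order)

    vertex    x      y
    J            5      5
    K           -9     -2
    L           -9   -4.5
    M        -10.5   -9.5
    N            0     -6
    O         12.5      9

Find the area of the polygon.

125.625

Apply the shoelace formula: 2A = Σ (x_i·y_{i+1} − x_{i+1}·y_i), indices taken mod 6.
Cross-terms: 35, 22.5, 38.25, 63, 75, 17.5  ⇒  Σ = 251.25
Area = |Σ|/2 = 125.625.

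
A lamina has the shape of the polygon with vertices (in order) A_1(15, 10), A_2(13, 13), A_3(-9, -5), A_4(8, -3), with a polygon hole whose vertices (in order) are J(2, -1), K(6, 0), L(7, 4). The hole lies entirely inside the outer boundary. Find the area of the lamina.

Outer boundary:
Σ = (65) + (52) + (67) + (125) = 309
Area = |Σ|/2 = 154.5.
Hole:
Cross-terms: 6, 24, -15  ⇒  Σ = 15
Area = |Σ|/2 = 7.5.
Net area = 154.5 − 7.5 = 147.

147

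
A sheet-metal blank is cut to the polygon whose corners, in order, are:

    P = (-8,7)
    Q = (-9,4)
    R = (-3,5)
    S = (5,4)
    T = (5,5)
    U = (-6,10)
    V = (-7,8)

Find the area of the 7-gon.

P→Q: (-8)(4) − (-9)(7) = 31
Q→R: (-9)(5) − (-3)(4) = -33
R→S: (-3)(4) − (5)(5) = -37
S→T: (5)(5) − (5)(4) = 5
T→U: (5)(10) − (-6)(5) = 80
U→V: (-6)(8) − (-7)(10) = 22
V→P: (-7)(7) − (-8)(8) = 15
Σ = 83
Area = |Σ|/2 = 41.5.

41.5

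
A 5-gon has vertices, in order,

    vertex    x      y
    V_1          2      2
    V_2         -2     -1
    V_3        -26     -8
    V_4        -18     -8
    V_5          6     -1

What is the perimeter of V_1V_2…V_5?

68

|V_1V_2| = √((-4)² + (-3)²) = √25 = 5
|V_2V_3| = √((-24)² + (-7)²) = √625 = 25
|V_3V_4| = √((8)² + (0)²) = √64 = 8
|V_4V_5| = √((24)² + (7)²) = √625 = 25
|V_5V_1| = √((-4)² + (3)²) = √25 = 5
Perimeter = 5 + 25 + 8 + 25 + 5 = 68.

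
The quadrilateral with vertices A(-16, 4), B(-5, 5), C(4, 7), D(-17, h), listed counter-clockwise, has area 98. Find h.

13

Write out the shoelace sum; only the two edges meeting at D involve h:
2·Area = [(4·h − (-17)·7) + ((-17)·4 − (-16)·h)] + -115
       = 20·h + -64 = 196
⇒ h = 13.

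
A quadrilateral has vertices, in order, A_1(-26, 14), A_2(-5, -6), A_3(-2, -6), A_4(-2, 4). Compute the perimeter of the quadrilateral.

68

|A_1A_2| = √((21)² + (-20)²) = √841 = 29
|A_2A_3| = √((3)² + (0)²) = √9 = 3
|A_3A_4| = √((0)² + (10)²) = √100 = 10
|A_4A_1| = √((-24)² + (10)²) = √676 = 26
Perimeter = 29 + 3 + 10 + 26 = 68.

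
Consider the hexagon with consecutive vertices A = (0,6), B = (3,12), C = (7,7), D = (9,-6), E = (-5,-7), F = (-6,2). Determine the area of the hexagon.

Apply the surveyor's formula: 2A = Σ (x_i·y_{i+1} − x_{i+1}·y_i), indices taken mod 6.
A→B: (0)(12) − (3)(6) = -18
B→C: (3)(7) − (7)(12) = -63
C→D: (7)(-6) − (9)(7) = -105
D→E: (9)(-7) − (-5)(-6) = -93
E→F: (-5)(2) − (-6)(-7) = -52
F→A: (-6)(6) − (0)(2) = -36
Σ = -367
Area = |Σ|/2 = 183.5.

183.5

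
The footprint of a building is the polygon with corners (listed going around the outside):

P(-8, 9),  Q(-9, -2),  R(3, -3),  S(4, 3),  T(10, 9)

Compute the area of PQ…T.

159.5

Σ = (97) + (33) + (21) + (6) + (162) = 319
Area = |Σ|/2 = 159.5.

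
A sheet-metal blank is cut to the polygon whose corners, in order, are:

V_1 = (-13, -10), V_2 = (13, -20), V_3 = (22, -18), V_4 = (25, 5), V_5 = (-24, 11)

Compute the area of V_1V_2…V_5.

967

Apply Gauss's area formula: 2A = Σ (x_i·y_{i+1} − x_{i+1}·y_i), indices taken mod 5.
Σ = (390) + (206) + (560) + (395) + (383) = 1934
Area = |Σ|/2 = 967.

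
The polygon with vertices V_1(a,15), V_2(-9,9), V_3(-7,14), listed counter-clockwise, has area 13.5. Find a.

-12

Write out the shoelace sum; only the two edges meeting at V_1 involve a:
2·Area = [((-7)·15 − a·14) + (a·9 − (-9)·15)] + -63
       = -5·a + -33 = 27
⇒ a = -12.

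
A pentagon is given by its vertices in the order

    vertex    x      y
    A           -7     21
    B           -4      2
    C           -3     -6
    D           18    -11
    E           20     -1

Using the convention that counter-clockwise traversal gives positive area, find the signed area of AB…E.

A→B: (-7)(2) − (-4)(21) = 70
B→C: (-4)(-6) − (-3)(2) = 30
C→D: (-3)(-11) − (18)(-6) = 141
D→E: (18)(-1) − (20)(-11) = 202
E→A: (20)(21) − (-7)(-1) = 413
Σ = 856
Signed area = Σ/2 = 428 (positive ⇒ counter-clockwise traversal).

428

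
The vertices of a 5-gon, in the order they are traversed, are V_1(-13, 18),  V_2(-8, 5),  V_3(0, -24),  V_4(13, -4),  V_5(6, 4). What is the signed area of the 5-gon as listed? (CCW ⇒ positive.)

V_1→V_2: (-13)(5) − (-8)(18) = 79
V_2→V_3: (-8)(-24) − (0)(5) = 192
V_3→V_4: (0)(-4) − (13)(-24) = 312
V_4→V_5: (13)(4) − (6)(-4) = 76
V_5→V_1: (6)(18) − (-13)(4) = 160
Σ = 819
Signed area = Σ/2 = 409.5 (positive ⇒ counter-clockwise traversal).

409.5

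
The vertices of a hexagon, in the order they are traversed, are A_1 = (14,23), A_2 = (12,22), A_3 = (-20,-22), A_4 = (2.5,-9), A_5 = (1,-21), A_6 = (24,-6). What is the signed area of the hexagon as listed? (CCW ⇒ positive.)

A_1→A_2: (14)(22) − (12)(23) = 32
A_2→A_3: (12)(-22) − (-20)(22) = 176
A_3→A_4: (-20)(-9) − (2.5)(-22) = 235
A_4→A_5: (2.5)(-21) − (1)(-9) = -43.5
A_5→A_6: (1)(-6) − (24)(-21) = 498
A_6→A_1: (24)(23) − (14)(-6) = 636
Σ = 1533.5
Signed area = Σ/2 = 766.75 (positive ⇒ counter-clockwise traversal).

766.75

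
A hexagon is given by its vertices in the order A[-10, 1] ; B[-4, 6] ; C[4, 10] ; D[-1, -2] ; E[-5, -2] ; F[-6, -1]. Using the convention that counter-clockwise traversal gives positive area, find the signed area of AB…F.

-74.5

Apply Gauss's area formula: 2A = Σ (x_i·y_{i+1} − x_{i+1}·y_i), indices taken mod 6.
Σ = (-56) + (-64) + (2) + (-8) + (-7) + (-16) = -149
Signed area = Σ/2 = -74.5 (negative ⇒ clockwise traversal).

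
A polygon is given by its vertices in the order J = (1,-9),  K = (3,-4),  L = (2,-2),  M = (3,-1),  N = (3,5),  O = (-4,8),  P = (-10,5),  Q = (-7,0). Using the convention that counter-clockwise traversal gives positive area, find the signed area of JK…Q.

Σ = (23) + (2) + (4) + (18) + (44) + (60) + (35) + (63) = 249
Signed area = Σ/2 = 124.5 (positive ⇒ counter-clockwise traversal).

124.5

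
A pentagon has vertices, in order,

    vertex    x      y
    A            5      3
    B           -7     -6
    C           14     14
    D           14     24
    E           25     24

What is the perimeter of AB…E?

|AB| = √((-12)² + (-9)²) = √225 = 15
|BC| = √((21)² + (20)²) = √841 = 29
|CD| = √((0)² + (10)²) = √100 = 10
|DE| = √((11)² + (0)²) = √121 = 11
|EA| = √((-20)² + (-21)²) = √841 = 29
Perimeter = 15 + 29 + 10 + 11 + 29 = 94.

94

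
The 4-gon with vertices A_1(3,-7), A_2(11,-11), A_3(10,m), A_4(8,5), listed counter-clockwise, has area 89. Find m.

Write out the shoelace sum; only the two edges meeting at A_3 involve m:
2·Area = [(11·m − 10·(-11)) + (10·5 − 8·m)] + -27
       = 3·m + 133 = 178
⇒ m = 15.

15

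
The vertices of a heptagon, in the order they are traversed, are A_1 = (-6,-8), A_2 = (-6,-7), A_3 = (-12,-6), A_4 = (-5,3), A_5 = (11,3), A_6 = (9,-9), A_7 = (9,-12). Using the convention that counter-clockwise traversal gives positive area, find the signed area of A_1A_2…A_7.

Apply the shoelace (surveyor's) formula: 2A = Σ (x_i·y_{i+1} − x_{i+1}·y_i), indices taken mod 7.
Σ = (-6) + (-48) + (-66) + (-48) + (-126) + (-27) + (-144) = -465
Signed area = Σ/2 = -232.5 (negative ⇒ clockwise traversal).

-232.5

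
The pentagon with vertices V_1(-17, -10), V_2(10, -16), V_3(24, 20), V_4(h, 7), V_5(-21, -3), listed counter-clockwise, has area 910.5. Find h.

-17

The doubled signed area Σ (x_i y_{i+1} − x_{i+1} y_i) is linear in h.
With h=0 it equals 1430; the coefficient of h is -23 (from the two edges through V_4).
So -23·h + 1430 = 2·910.5 = 1821 ⇒ h = -17.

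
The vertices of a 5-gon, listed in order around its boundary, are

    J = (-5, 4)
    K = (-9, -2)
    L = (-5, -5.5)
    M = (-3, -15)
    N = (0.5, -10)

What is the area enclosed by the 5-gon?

66.75

Σ = (46) + (39.5) + (58.5) + (37.5) + (-48) = 133.5
Area = |Σ|/2 = 66.75.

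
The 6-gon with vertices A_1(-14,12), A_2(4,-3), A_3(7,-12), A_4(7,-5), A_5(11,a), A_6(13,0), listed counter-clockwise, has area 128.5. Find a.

-5

The doubled signed area Σ (x_i y_{i+1} − x_{i+1} y_i) is linear in a.
With a=0 it equals 227; the coefficient of a is -6 (from the two edges through A_5).
So -6·a + 227 = 2·128.5 = 257 ⇒ a = -5.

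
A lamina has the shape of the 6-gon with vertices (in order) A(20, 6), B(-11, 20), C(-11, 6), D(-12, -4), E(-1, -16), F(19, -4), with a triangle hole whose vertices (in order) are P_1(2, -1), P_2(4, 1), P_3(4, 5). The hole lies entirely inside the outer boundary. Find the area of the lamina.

709

Outer boundary:
Apply the shoelace formula: 2A = Σ (x_i·y_{i+1} − x_{i+1}·y_i), indices taken mod 6.
A→B: (20)(20) − (-11)(6) = 466
B→C: (-11)(6) − (-11)(20) = 154
C→D: (-11)(-4) − (-12)(6) = 116
D→E: (-12)(-16) − (-1)(-4) = 188
E→F: (-1)(-4) − (19)(-16) = 308
F→A: (19)(6) − (20)(-4) = 194
Σ = 1426
Area = |Σ|/2 = 713.
Hole:
Apply the shoelace (surveyor's) formula: 2A = Σ (x_i·y_{i+1} − x_{i+1}·y_i), indices taken mod 3.
Σ = (6) + (16) + (-14) = 8
Area = |Σ|/2 = 4.
Net area = 713 − 4 = 709.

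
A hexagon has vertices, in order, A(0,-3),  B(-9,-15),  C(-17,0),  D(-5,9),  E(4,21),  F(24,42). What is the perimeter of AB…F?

142

|AB| = √((-9)² + (-12)²) = √225 = 15
|BC| = √((-8)² + (15)²) = √289 = 17
|CD| = √((12)² + (9)²) = √225 = 15
|DE| = √((9)² + (12)²) = √225 = 15
|EF| = √((20)² + (21)²) = √841 = 29
|FA| = √((-24)² + (-45)²) = √2601 = 51
Perimeter = 15 + 17 + 15 + 15 + 29 + 51 = 142.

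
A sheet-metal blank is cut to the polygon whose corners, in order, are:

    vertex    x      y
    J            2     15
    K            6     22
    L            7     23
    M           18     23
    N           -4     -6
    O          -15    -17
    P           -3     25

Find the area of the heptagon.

437

J→K: (2)(22) − (6)(15) = -46
K→L: (6)(23) − (7)(22) = -16
L→M: (7)(23) − (18)(23) = -253
M→N: (18)(-6) − (-4)(23) = -16
N→O: (-4)(-17) − (-15)(-6) = -22
O→P: (-15)(25) − (-3)(-17) = -426
P→J: (-3)(15) − (2)(25) = -95
Σ = -874
Area = |Σ|/2 = 437.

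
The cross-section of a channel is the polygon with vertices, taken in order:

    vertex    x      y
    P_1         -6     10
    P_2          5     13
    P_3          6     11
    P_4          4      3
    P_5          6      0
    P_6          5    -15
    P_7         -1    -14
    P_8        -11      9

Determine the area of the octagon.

Apply the shoelace (surveyor's) formula: 2A = Σ (x_i·y_{i+1} − x_{i+1}·y_i), indices taken mod 8.
P_1→P_2: (-6)(13) − (5)(10) = -128
P_2→P_3: (5)(11) − (6)(13) = -23
P_3→P_4: (6)(3) − (4)(11) = -26
P_4→P_5: (4)(0) − (6)(3) = -18
P_5→P_6: (6)(-15) − (5)(0) = -90
P_6→P_7: (5)(-14) − (-1)(-15) = -85
P_7→P_8: (-1)(9) − (-11)(-14) = -163
P_8→P_1: (-11)(10) − (-6)(9) = -56
Σ = -589
Area = |Σ|/2 = 294.5.

294.5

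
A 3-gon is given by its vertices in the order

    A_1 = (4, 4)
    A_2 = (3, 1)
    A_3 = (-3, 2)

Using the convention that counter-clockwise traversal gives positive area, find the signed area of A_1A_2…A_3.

Apply the surveyor's formula: 2A = Σ (x_i·y_{i+1} − x_{i+1}·y_i), indices taken mod 3.
A_1→A_2: (4)(1) − (3)(4) = -8
A_2→A_3: (3)(2) − (-3)(1) = 9
A_3→A_1: (-3)(4) − (4)(2) = -20
Σ = -19
Signed area = Σ/2 = -9.5 (negative ⇒ clockwise traversal).

-9.5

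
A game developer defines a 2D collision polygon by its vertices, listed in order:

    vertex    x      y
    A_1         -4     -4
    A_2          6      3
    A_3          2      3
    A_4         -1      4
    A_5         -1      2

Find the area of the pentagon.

24.5

Apply the surveyor's formula: 2A = Σ (x_i·y_{i+1} − x_{i+1}·y_i), indices taken mod 5.
Σ = (12) + (12) + (11) + (2) + (12) = 49
Area = |Σ|/2 = 24.5.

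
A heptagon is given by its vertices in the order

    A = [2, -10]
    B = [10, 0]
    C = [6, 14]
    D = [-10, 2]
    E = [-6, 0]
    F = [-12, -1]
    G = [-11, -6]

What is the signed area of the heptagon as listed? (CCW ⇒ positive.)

A→B: (2)(0) − (10)(-10) = 100
B→C: (10)(14) − (6)(0) = 140
C→D: (6)(2) − (-10)(14) = 152
D→E: (-10)(0) − (-6)(2) = 12
E→F: (-6)(-1) − (-12)(0) = 6
F→G: (-12)(-6) − (-11)(-1) = 61
G→A: (-11)(-10) − (2)(-6) = 122
Σ = 593
Signed area = Σ/2 = 296.5 (positive ⇒ counter-clockwise traversal).

296.5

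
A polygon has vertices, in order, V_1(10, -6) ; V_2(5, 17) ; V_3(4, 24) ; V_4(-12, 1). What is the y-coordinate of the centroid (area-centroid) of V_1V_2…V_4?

Apply the surveyor's formula. First the cross-terms c_i = x_i·y_{i+1} − x_{i+1}·y_i:
  200, 52, 292, 62  ⇒  2A = 606, A = 303.
Then Σ (y_i + y_{i+1})·c_i = 11322, so ȳ = 11322 / (6·303) = 629/101.

629/101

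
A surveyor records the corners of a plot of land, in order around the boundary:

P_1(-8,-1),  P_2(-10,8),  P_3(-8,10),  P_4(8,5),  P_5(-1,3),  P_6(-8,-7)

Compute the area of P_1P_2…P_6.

Cross-terms: -74, -36, -120, 29, 31, -48  ⇒  Σ = -218
Area = |Σ|/2 = 109.

109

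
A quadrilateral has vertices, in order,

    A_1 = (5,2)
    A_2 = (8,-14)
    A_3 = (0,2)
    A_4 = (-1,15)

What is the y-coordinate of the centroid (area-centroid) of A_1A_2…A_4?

Apply the shoelace formula. First the cross-terms c_i = x_i·y_{i+1} − x_{i+1}·y_i:
  -86, 16, 2, -77  ⇒  2A = -145, A = -72.5.
Then Σ (y_i + y_{i+1})·c_i = -435, so ȳ = -435 / (6·(-72.5)) = 1.

1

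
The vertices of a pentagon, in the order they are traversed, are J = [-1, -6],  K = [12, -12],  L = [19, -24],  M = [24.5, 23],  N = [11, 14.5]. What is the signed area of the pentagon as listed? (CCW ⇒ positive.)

549.875

Σ = (84) + (-60) + (1025) + (102.25) + (-51.5) = 1099.75
Signed area = Σ/2 = 549.875 (positive ⇒ counter-clockwise traversal).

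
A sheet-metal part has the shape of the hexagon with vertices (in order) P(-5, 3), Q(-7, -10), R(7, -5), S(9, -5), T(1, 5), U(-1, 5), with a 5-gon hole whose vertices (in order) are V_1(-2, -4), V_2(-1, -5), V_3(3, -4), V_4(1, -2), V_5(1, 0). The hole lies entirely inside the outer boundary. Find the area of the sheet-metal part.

123.5

Outer boundary:
P→Q: (-5)(-10) − (-7)(3) = 71
Q→R: (-7)(-5) − (7)(-10) = 105
R→S: (7)(-5) − (9)(-5) = 10
S→T: (9)(5) − (1)(-5) = 50
T→U: (1)(5) − (-1)(5) = 10
U→P: (-1)(3) − (-5)(5) = 22
Σ = 268
Area = |Σ|/2 = 134.
Hole:
Apply the surveyor's formula: 2A = Σ (x_i·y_{i+1} − x_{i+1}·y_i), indices taken mod 5.
Cross-terms: 6, 19, -2, 2, -4  ⇒  Σ = 21
Area = |Σ|/2 = 10.5.
Net area = 134 − 10.5 = 123.5.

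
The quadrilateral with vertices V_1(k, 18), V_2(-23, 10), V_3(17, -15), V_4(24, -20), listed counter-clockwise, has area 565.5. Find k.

3

Write out the shoelace sum; only the two edges meeting at V_1 involve k:
2·Area = [(24·18 − k·(-20)) + (k·10 − (-23)·18)] + 195
       = 30·k + 1041 = 1131
⇒ k = 3.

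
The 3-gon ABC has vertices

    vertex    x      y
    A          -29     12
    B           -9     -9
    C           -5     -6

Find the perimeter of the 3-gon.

64

|AB| = √((20)² + (-21)²) = √841 = 29
|BC| = √((4)² + (3)²) = √25 = 5
|CA| = √((-24)² + (18)²) = √900 = 30
Perimeter = 29 + 5 + 30 = 64.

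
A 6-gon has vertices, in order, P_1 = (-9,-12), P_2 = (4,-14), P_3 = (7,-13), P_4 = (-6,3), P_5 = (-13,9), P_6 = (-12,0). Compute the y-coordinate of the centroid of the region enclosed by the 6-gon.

-5.11

Apply the surveyor's formula. First the cross-terms c_i = x_i·y_{i+1} − x_{i+1}·y_i:
  174, 46, -57, -15, 108, 144  ⇒  2A = 400, A = 200.
Then Σ (y_i + y_{i+1})·c_i = -6132, so ȳ = -6132 / (6·200) = -5.11.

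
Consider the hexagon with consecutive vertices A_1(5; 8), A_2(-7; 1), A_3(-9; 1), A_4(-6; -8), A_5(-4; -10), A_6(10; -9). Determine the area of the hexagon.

215

Σ = (61) + (2) + (78) + (28) + (136) + (125) = 430
Area = |Σ|/2 = 215.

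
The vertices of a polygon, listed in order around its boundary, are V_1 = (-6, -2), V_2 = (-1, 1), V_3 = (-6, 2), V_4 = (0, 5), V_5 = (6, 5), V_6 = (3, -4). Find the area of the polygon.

Apply Gauss's area formula: 2A = Σ (x_i·y_{i+1} − x_{i+1}·y_i), indices taken mod 6.
V_1→V_2: (-6)(1) − (-1)(-2) = -8
V_2→V_3: (-1)(2) − (-6)(1) = 4
V_3→V_4: (-6)(5) − (0)(2) = -30
V_4→V_5: (0)(5) − (6)(5) = -30
V_5→V_6: (6)(-4) − (3)(5) = -39
V_6→V_1: (3)(-2) − (-6)(-4) = -30
Σ = -133
Area = |Σ|/2 = 66.5.

66.5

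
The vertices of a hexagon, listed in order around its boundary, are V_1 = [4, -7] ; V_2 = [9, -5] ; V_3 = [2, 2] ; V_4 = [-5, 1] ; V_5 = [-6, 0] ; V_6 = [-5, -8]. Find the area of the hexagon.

Σ = (43) + (28) + (12) + (6) + (48) + (67) = 204
Area = |Σ|/2 = 102.

102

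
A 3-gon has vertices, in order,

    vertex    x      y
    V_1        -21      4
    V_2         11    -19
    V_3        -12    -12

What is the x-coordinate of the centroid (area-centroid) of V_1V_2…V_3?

-22/3

Apply Gauss's area formula. First the cross-terms c_i = x_i·y_{i+1} − x_{i+1}·y_i:
  355, -360, -300  ⇒  2A = -305, A = -152.5.
Then Σ (x_i + x_{i+1})·c_i = 6710, so x̄ = 6710 / (6·(-152.5)) = -22/3.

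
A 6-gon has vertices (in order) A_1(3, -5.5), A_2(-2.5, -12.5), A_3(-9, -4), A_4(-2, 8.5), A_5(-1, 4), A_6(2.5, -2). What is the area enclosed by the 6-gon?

Apply the shoelace (surveyor's) formula: 2A = Σ (x_i·y_{i+1} − x_{i+1}·y_i), indices taken mod 6.
Σ = (-51.25) + (-102.5) + (-84.5) + (0.5) + (-8) + (-7.75) = -253.5
Area = |Σ|/2 = 126.75.

126.75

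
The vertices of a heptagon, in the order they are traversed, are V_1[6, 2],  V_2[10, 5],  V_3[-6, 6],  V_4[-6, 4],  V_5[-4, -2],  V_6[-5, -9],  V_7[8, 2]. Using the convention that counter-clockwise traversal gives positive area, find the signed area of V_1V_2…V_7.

Cross-terms: 10, 90, 12, 28, 26, 62, 4  ⇒  Σ = 232
Signed area = Σ/2 = 116 (positive ⇒ counter-clockwise traversal).

116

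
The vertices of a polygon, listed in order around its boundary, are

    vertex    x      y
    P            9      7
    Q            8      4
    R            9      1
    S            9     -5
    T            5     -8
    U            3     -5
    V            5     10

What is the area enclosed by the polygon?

Σ = (-20) + (-28) + (-54) + (-47) + (-1) + (55) + (-55) = -150
Area = |Σ|/2 = 75.

75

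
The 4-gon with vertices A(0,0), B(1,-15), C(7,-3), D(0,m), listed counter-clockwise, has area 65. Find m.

The doubled signed area Σ (x_i y_{i+1} − x_{i+1} y_i) is linear in m.
With m=0 it equals 102; the coefficient of m is 7 (from the two edges through D).
So 7·m + 102 = 2·65 = 130 ⇒ m = 4.

4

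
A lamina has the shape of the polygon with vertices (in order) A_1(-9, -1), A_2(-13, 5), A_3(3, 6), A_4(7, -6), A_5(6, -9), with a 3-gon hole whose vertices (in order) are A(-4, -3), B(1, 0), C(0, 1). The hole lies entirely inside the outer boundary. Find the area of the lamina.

158.5

Outer boundary:
Apply the shoelace formula: 2A = Σ (x_i·y_{i+1} − x_{i+1}·y_i), indices taken mod 5.
Σ = (-58) + (-93) + (-60) + (-27) + (-87) = -325
Area = |Σ|/2 = 162.5.
Hole:
Σ = (3) + (1) + (4) = 8
Area = |Σ|/2 = 4.
Net area = 162.5 − 4 = 158.5.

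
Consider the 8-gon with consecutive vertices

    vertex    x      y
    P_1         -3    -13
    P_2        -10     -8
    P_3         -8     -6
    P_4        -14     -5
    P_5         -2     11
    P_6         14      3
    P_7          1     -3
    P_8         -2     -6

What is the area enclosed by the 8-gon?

263.5

Apply Gauss's area formula: 2A = Σ (x_i·y_{i+1} − x_{i+1}·y_i), indices taken mod 8.
Σ = (-106) + (-4) + (-44) + (-164) + (-160) + (-45) + (-12) + (8) = -527
Area = |Σ|/2 = 263.5.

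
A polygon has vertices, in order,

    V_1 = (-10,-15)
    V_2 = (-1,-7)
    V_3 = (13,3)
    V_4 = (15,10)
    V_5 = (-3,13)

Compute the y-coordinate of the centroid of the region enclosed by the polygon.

Apply Gauss's area formula. First the cross-terms c_i = x_i·y_{i+1} − x_{i+1}·y_i:
  55, 88, 85, 225, 175  ⇒  2A = 628, A = 314.
Then Σ (y_i + y_{i+1})·c_i = 4368, so ȳ = 4368 / (6·314) = 364/157.

364/157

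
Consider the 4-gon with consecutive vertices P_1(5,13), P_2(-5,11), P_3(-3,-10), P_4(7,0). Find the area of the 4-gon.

Apply the surveyor's formula: 2A = Σ (x_i·y_{i+1} − x_{i+1}·y_i), indices taken mod 4.
Σ = (120) + (83) + (70) + (91) = 364
Area = |Σ|/2 = 182.

182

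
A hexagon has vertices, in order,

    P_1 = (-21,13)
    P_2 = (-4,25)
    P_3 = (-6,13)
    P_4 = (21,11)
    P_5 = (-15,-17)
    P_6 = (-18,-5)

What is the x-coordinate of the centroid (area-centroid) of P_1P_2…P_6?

-707/123

Apply the shoelace (surveyor's) formula. First the cross-terms c_i = x_i·y_{i+1} − x_{i+1}·y_i:
  -473, 98, -339, -192, -231, -339  ⇒  2A = -1476, A = -738.
Then Σ (x_i + x_{i+1})·c_i = 25452, so x̄ = 25452 / (6·(-738)) = -707/123.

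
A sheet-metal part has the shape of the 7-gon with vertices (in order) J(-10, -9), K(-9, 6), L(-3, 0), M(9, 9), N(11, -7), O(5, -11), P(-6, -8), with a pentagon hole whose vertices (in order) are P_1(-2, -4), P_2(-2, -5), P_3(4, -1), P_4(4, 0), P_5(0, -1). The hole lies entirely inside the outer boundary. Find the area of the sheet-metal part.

Outer boundary:
Cross-terms: -141, 18, -27, -162, -86, -106, -26  ⇒  Σ = -530
Area = |Σ|/2 = 265.
Hole:
Σ = (2) + (22) + (4) + (-4) + (-2) = 22
Area = |Σ|/2 = 11.
Net area = 265 − 11 = 254.

254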